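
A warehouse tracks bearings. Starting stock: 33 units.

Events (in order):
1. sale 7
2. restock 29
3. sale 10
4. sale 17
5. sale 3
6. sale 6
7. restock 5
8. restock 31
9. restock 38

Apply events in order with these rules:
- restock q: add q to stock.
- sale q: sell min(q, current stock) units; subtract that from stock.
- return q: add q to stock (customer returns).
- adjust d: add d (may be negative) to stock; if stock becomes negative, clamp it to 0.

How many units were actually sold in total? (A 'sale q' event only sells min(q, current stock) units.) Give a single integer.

Processing events:
Start: stock = 33
  Event 1 (sale 7): sell min(7,33)=7. stock: 33 - 7 = 26. total_sold = 7
  Event 2 (restock 29): 26 + 29 = 55
  Event 3 (sale 10): sell min(10,55)=10. stock: 55 - 10 = 45. total_sold = 17
  Event 4 (sale 17): sell min(17,45)=17. stock: 45 - 17 = 28. total_sold = 34
  Event 5 (sale 3): sell min(3,28)=3. stock: 28 - 3 = 25. total_sold = 37
  Event 6 (sale 6): sell min(6,25)=6. stock: 25 - 6 = 19. total_sold = 43
  Event 7 (restock 5): 19 + 5 = 24
  Event 8 (restock 31): 24 + 31 = 55
  Event 9 (restock 38): 55 + 38 = 93
Final: stock = 93, total_sold = 43

Answer: 43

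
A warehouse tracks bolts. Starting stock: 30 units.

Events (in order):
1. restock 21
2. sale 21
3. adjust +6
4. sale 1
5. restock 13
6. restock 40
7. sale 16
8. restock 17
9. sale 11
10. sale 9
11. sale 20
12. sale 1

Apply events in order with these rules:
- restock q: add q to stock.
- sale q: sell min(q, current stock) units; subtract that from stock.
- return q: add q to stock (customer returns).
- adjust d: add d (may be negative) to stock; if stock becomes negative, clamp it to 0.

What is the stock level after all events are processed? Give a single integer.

Answer: 48

Derivation:
Processing events:
Start: stock = 30
  Event 1 (restock 21): 30 + 21 = 51
  Event 2 (sale 21): sell min(21,51)=21. stock: 51 - 21 = 30. total_sold = 21
  Event 3 (adjust +6): 30 + 6 = 36
  Event 4 (sale 1): sell min(1,36)=1. stock: 36 - 1 = 35. total_sold = 22
  Event 5 (restock 13): 35 + 13 = 48
  Event 6 (restock 40): 48 + 40 = 88
  Event 7 (sale 16): sell min(16,88)=16. stock: 88 - 16 = 72. total_sold = 38
  Event 8 (restock 17): 72 + 17 = 89
  Event 9 (sale 11): sell min(11,89)=11. stock: 89 - 11 = 78. total_sold = 49
  Event 10 (sale 9): sell min(9,78)=9. stock: 78 - 9 = 69. total_sold = 58
  Event 11 (sale 20): sell min(20,69)=20. stock: 69 - 20 = 49. total_sold = 78
  Event 12 (sale 1): sell min(1,49)=1. stock: 49 - 1 = 48. total_sold = 79
Final: stock = 48, total_sold = 79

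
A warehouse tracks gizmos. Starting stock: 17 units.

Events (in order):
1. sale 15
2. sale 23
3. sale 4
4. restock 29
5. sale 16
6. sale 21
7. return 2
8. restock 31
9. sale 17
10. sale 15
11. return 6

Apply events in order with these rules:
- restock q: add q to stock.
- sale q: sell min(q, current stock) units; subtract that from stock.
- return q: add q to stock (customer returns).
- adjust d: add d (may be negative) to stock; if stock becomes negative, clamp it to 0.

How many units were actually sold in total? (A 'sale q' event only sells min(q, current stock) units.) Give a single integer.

Processing events:
Start: stock = 17
  Event 1 (sale 15): sell min(15,17)=15. stock: 17 - 15 = 2. total_sold = 15
  Event 2 (sale 23): sell min(23,2)=2. stock: 2 - 2 = 0. total_sold = 17
  Event 3 (sale 4): sell min(4,0)=0. stock: 0 - 0 = 0. total_sold = 17
  Event 4 (restock 29): 0 + 29 = 29
  Event 5 (sale 16): sell min(16,29)=16. stock: 29 - 16 = 13. total_sold = 33
  Event 6 (sale 21): sell min(21,13)=13. stock: 13 - 13 = 0. total_sold = 46
  Event 7 (return 2): 0 + 2 = 2
  Event 8 (restock 31): 2 + 31 = 33
  Event 9 (sale 17): sell min(17,33)=17. stock: 33 - 17 = 16. total_sold = 63
  Event 10 (sale 15): sell min(15,16)=15. stock: 16 - 15 = 1. total_sold = 78
  Event 11 (return 6): 1 + 6 = 7
Final: stock = 7, total_sold = 78

Answer: 78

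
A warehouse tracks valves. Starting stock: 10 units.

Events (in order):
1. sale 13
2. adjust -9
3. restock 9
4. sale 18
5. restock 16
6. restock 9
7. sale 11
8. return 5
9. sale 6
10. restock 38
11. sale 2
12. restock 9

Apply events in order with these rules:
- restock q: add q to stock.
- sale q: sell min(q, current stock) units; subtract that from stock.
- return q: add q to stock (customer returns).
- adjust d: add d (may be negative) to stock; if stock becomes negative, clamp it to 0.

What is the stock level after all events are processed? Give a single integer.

Answer: 58

Derivation:
Processing events:
Start: stock = 10
  Event 1 (sale 13): sell min(13,10)=10. stock: 10 - 10 = 0. total_sold = 10
  Event 2 (adjust -9): 0 + -9 = 0 (clamped to 0)
  Event 3 (restock 9): 0 + 9 = 9
  Event 4 (sale 18): sell min(18,9)=9. stock: 9 - 9 = 0. total_sold = 19
  Event 5 (restock 16): 0 + 16 = 16
  Event 6 (restock 9): 16 + 9 = 25
  Event 7 (sale 11): sell min(11,25)=11. stock: 25 - 11 = 14. total_sold = 30
  Event 8 (return 5): 14 + 5 = 19
  Event 9 (sale 6): sell min(6,19)=6. stock: 19 - 6 = 13. total_sold = 36
  Event 10 (restock 38): 13 + 38 = 51
  Event 11 (sale 2): sell min(2,51)=2. stock: 51 - 2 = 49. total_sold = 38
  Event 12 (restock 9): 49 + 9 = 58
Final: stock = 58, total_sold = 38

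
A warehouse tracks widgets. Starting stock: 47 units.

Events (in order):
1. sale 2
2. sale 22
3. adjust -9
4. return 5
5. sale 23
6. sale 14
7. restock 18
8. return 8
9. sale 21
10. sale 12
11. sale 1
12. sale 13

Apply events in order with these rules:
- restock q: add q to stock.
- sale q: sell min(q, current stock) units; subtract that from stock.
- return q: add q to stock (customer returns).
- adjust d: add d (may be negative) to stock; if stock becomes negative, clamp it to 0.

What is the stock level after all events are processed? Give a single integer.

Processing events:
Start: stock = 47
  Event 1 (sale 2): sell min(2,47)=2. stock: 47 - 2 = 45. total_sold = 2
  Event 2 (sale 22): sell min(22,45)=22. stock: 45 - 22 = 23. total_sold = 24
  Event 3 (adjust -9): 23 + -9 = 14
  Event 4 (return 5): 14 + 5 = 19
  Event 5 (sale 23): sell min(23,19)=19. stock: 19 - 19 = 0. total_sold = 43
  Event 6 (sale 14): sell min(14,0)=0. stock: 0 - 0 = 0. total_sold = 43
  Event 7 (restock 18): 0 + 18 = 18
  Event 8 (return 8): 18 + 8 = 26
  Event 9 (sale 21): sell min(21,26)=21. stock: 26 - 21 = 5. total_sold = 64
  Event 10 (sale 12): sell min(12,5)=5. stock: 5 - 5 = 0. total_sold = 69
  Event 11 (sale 1): sell min(1,0)=0. stock: 0 - 0 = 0. total_sold = 69
  Event 12 (sale 13): sell min(13,0)=0. stock: 0 - 0 = 0. total_sold = 69
Final: stock = 0, total_sold = 69

Answer: 0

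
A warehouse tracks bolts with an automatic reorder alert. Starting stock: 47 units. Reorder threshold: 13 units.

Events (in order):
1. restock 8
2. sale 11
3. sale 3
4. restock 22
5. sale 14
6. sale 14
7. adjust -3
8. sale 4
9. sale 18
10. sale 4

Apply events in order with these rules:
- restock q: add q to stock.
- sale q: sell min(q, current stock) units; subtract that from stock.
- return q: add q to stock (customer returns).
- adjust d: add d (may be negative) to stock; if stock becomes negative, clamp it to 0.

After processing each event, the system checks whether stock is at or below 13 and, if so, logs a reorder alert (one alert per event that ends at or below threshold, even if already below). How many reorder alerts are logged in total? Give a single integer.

Answer: 2

Derivation:
Processing events:
Start: stock = 47
  Event 1 (restock 8): 47 + 8 = 55
  Event 2 (sale 11): sell min(11,55)=11. stock: 55 - 11 = 44. total_sold = 11
  Event 3 (sale 3): sell min(3,44)=3. stock: 44 - 3 = 41. total_sold = 14
  Event 4 (restock 22): 41 + 22 = 63
  Event 5 (sale 14): sell min(14,63)=14. stock: 63 - 14 = 49. total_sold = 28
  Event 6 (sale 14): sell min(14,49)=14. stock: 49 - 14 = 35. total_sold = 42
  Event 7 (adjust -3): 35 + -3 = 32
  Event 8 (sale 4): sell min(4,32)=4. stock: 32 - 4 = 28. total_sold = 46
  Event 9 (sale 18): sell min(18,28)=18. stock: 28 - 18 = 10. total_sold = 64
  Event 10 (sale 4): sell min(4,10)=4. stock: 10 - 4 = 6. total_sold = 68
Final: stock = 6, total_sold = 68

Checking against threshold 13:
  After event 1: stock=55 > 13
  After event 2: stock=44 > 13
  After event 3: stock=41 > 13
  After event 4: stock=63 > 13
  After event 5: stock=49 > 13
  After event 6: stock=35 > 13
  After event 7: stock=32 > 13
  After event 8: stock=28 > 13
  After event 9: stock=10 <= 13 -> ALERT
  After event 10: stock=6 <= 13 -> ALERT
Alert events: [9, 10]. Count = 2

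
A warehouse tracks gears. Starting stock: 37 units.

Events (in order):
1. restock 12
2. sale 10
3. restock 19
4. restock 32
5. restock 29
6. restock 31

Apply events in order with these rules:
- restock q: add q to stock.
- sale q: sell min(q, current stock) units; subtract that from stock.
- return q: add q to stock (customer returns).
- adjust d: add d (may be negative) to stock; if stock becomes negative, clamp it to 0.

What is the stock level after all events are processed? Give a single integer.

Answer: 150

Derivation:
Processing events:
Start: stock = 37
  Event 1 (restock 12): 37 + 12 = 49
  Event 2 (sale 10): sell min(10,49)=10. stock: 49 - 10 = 39. total_sold = 10
  Event 3 (restock 19): 39 + 19 = 58
  Event 4 (restock 32): 58 + 32 = 90
  Event 5 (restock 29): 90 + 29 = 119
  Event 6 (restock 31): 119 + 31 = 150
Final: stock = 150, total_sold = 10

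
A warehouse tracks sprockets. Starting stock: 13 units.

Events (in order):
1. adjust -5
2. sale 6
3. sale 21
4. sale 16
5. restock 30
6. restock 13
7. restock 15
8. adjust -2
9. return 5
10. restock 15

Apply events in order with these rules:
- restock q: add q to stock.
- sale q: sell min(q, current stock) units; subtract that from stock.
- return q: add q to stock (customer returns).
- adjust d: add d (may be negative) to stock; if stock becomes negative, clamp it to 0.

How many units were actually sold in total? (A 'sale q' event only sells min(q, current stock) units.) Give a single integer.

Answer: 8

Derivation:
Processing events:
Start: stock = 13
  Event 1 (adjust -5): 13 + -5 = 8
  Event 2 (sale 6): sell min(6,8)=6. stock: 8 - 6 = 2. total_sold = 6
  Event 3 (sale 21): sell min(21,2)=2. stock: 2 - 2 = 0. total_sold = 8
  Event 4 (sale 16): sell min(16,0)=0. stock: 0 - 0 = 0. total_sold = 8
  Event 5 (restock 30): 0 + 30 = 30
  Event 6 (restock 13): 30 + 13 = 43
  Event 7 (restock 15): 43 + 15 = 58
  Event 8 (adjust -2): 58 + -2 = 56
  Event 9 (return 5): 56 + 5 = 61
  Event 10 (restock 15): 61 + 15 = 76
Final: stock = 76, total_sold = 8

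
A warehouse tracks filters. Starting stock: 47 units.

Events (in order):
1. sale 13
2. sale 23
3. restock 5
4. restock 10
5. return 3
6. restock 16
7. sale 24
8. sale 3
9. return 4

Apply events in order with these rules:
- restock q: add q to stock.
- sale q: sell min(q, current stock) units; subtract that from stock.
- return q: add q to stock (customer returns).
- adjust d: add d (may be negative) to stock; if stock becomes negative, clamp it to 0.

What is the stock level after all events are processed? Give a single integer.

Answer: 22

Derivation:
Processing events:
Start: stock = 47
  Event 1 (sale 13): sell min(13,47)=13. stock: 47 - 13 = 34. total_sold = 13
  Event 2 (sale 23): sell min(23,34)=23. stock: 34 - 23 = 11. total_sold = 36
  Event 3 (restock 5): 11 + 5 = 16
  Event 4 (restock 10): 16 + 10 = 26
  Event 5 (return 3): 26 + 3 = 29
  Event 6 (restock 16): 29 + 16 = 45
  Event 7 (sale 24): sell min(24,45)=24. stock: 45 - 24 = 21. total_sold = 60
  Event 8 (sale 3): sell min(3,21)=3. stock: 21 - 3 = 18. total_sold = 63
  Event 9 (return 4): 18 + 4 = 22
Final: stock = 22, total_sold = 63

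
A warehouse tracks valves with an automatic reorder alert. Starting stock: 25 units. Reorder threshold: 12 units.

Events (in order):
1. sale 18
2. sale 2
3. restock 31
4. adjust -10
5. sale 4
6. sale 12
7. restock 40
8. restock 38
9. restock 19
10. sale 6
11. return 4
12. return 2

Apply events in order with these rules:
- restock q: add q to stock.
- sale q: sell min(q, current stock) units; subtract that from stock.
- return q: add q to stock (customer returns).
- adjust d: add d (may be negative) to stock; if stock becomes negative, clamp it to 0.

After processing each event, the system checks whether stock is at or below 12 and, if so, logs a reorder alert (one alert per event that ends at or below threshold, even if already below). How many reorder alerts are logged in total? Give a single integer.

Processing events:
Start: stock = 25
  Event 1 (sale 18): sell min(18,25)=18. stock: 25 - 18 = 7. total_sold = 18
  Event 2 (sale 2): sell min(2,7)=2. stock: 7 - 2 = 5. total_sold = 20
  Event 3 (restock 31): 5 + 31 = 36
  Event 4 (adjust -10): 36 + -10 = 26
  Event 5 (sale 4): sell min(4,26)=4. stock: 26 - 4 = 22. total_sold = 24
  Event 6 (sale 12): sell min(12,22)=12. stock: 22 - 12 = 10. total_sold = 36
  Event 7 (restock 40): 10 + 40 = 50
  Event 8 (restock 38): 50 + 38 = 88
  Event 9 (restock 19): 88 + 19 = 107
  Event 10 (sale 6): sell min(6,107)=6. stock: 107 - 6 = 101. total_sold = 42
  Event 11 (return 4): 101 + 4 = 105
  Event 12 (return 2): 105 + 2 = 107
Final: stock = 107, total_sold = 42

Checking against threshold 12:
  After event 1: stock=7 <= 12 -> ALERT
  After event 2: stock=5 <= 12 -> ALERT
  After event 3: stock=36 > 12
  After event 4: stock=26 > 12
  After event 5: stock=22 > 12
  After event 6: stock=10 <= 12 -> ALERT
  After event 7: stock=50 > 12
  After event 8: stock=88 > 12
  After event 9: stock=107 > 12
  After event 10: stock=101 > 12
  After event 11: stock=105 > 12
  After event 12: stock=107 > 12
Alert events: [1, 2, 6]. Count = 3

Answer: 3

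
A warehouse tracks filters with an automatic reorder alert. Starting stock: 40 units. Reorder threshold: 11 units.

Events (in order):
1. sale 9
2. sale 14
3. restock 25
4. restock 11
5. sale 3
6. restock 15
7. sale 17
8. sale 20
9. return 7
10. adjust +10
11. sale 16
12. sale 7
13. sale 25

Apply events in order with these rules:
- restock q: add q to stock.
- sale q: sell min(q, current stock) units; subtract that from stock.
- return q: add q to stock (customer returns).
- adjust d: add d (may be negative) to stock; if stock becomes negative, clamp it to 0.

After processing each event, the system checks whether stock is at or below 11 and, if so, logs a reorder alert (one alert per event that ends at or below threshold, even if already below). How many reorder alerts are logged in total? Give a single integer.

Processing events:
Start: stock = 40
  Event 1 (sale 9): sell min(9,40)=9. stock: 40 - 9 = 31. total_sold = 9
  Event 2 (sale 14): sell min(14,31)=14. stock: 31 - 14 = 17. total_sold = 23
  Event 3 (restock 25): 17 + 25 = 42
  Event 4 (restock 11): 42 + 11 = 53
  Event 5 (sale 3): sell min(3,53)=3. stock: 53 - 3 = 50. total_sold = 26
  Event 6 (restock 15): 50 + 15 = 65
  Event 7 (sale 17): sell min(17,65)=17. stock: 65 - 17 = 48. total_sold = 43
  Event 8 (sale 20): sell min(20,48)=20. stock: 48 - 20 = 28. total_sold = 63
  Event 9 (return 7): 28 + 7 = 35
  Event 10 (adjust +10): 35 + 10 = 45
  Event 11 (sale 16): sell min(16,45)=16. stock: 45 - 16 = 29. total_sold = 79
  Event 12 (sale 7): sell min(7,29)=7. stock: 29 - 7 = 22. total_sold = 86
  Event 13 (sale 25): sell min(25,22)=22. stock: 22 - 22 = 0. total_sold = 108
Final: stock = 0, total_sold = 108

Checking against threshold 11:
  After event 1: stock=31 > 11
  After event 2: stock=17 > 11
  After event 3: stock=42 > 11
  After event 4: stock=53 > 11
  After event 5: stock=50 > 11
  After event 6: stock=65 > 11
  After event 7: stock=48 > 11
  After event 8: stock=28 > 11
  After event 9: stock=35 > 11
  After event 10: stock=45 > 11
  After event 11: stock=29 > 11
  After event 12: stock=22 > 11
  After event 13: stock=0 <= 11 -> ALERT
Alert events: [13]. Count = 1

Answer: 1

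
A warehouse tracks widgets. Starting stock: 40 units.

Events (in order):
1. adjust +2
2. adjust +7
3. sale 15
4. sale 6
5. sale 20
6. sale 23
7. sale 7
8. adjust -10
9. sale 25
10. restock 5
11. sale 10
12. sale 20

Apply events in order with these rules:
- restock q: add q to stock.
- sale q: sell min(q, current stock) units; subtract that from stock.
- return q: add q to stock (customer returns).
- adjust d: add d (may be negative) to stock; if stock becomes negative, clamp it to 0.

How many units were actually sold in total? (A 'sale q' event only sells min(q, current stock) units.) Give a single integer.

Processing events:
Start: stock = 40
  Event 1 (adjust +2): 40 + 2 = 42
  Event 2 (adjust +7): 42 + 7 = 49
  Event 3 (sale 15): sell min(15,49)=15. stock: 49 - 15 = 34. total_sold = 15
  Event 4 (sale 6): sell min(6,34)=6. stock: 34 - 6 = 28. total_sold = 21
  Event 5 (sale 20): sell min(20,28)=20. stock: 28 - 20 = 8. total_sold = 41
  Event 6 (sale 23): sell min(23,8)=8. stock: 8 - 8 = 0. total_sold = 49
  Event 7 (sale 7): sell min(7,0)=0. stock: 0 - 0 = 0. total_sold = 49
  Event 8 (adjust -10): 0 + -10 = 0 (clamped to 0)
  Event 9 (sale 25): sell min(25,0)=0. stock: 0 - 0 = 0. total_sold = 49
  Event 10 (restock 5): 0 + 5 = 5
  Event 11 (sale 10): sell min(10,5)=5. stock: 5 - 5 = 0. total_sold = 54
  Event 12 (sale 20): sell min(20,0)=0. stock: 0 - 0 = 0. total_sold = 54
Final: stock = 0, total_sold = 54

Answer: 54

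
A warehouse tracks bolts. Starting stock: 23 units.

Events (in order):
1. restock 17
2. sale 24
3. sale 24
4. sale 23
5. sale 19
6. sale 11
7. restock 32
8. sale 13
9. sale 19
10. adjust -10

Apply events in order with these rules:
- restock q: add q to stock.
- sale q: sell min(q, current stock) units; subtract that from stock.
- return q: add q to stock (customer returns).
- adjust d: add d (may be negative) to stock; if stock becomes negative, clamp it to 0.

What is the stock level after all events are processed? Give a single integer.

Processing events:
Start: stock = 23
  Event 1 (restock 17): 23 + 17 = 40
  Event 2 (sale 24): sell min(24,40)=24. stock: 40 - 24 = 16. total_sold = 24
  Event 3 (sale 24): sell min(24,16)=16. stock: 16 - 16 = 0. total_sold = 40
  Event 4 (sale 23): sell min(23,0)=0. stock: 0 - 0 = 0. total_sold = 40
  Event 5 (sale 19): sell min(19,0)=0. stock: 0 - 0 = 0. total_sold = 40
  Event 6 (sale 11): sell min(11,0)=0. stock: 0 - 0 = 0. total_sold = 40
  Event 7 (restock 32): 0 + 32 = 32
  Event 8 (sale 13): sell min(13,32)=13. stock: 32 - 13 = 19. total_sold = 53
  Event 9 (sale 19): sell min(19,19)=19. stock: 19 - 19 = 0. total_sold = 72
  Event 10 (adjust -10): 0 + -10 = 0 (clamped to 0)
Final: stock = 0, total_sold = 72

Answer: 0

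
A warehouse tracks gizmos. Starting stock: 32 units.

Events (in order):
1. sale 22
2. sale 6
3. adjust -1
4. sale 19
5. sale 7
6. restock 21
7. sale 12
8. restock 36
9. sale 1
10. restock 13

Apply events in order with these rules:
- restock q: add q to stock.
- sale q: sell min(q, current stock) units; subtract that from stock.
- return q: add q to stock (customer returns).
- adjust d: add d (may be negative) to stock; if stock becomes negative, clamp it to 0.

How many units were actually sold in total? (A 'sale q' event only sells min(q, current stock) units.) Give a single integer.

Answer: 44

Derivation:
Processing events:
Start: stock = 32
  Event 1 (sale 22): sell min(22,32)=22. stock: 32 - 22 = 10. total_sold = 22
  Event 2 (sale 6): sell min(6,10)=6. stock: 10 - 6 = 4. total_sold = 28
  Event 3 (adjust -1): 4 + -1 = 3
  Event 4 (sale 19): sell min(19,3)=3. stock: 3 - 3 = 0. total_sold = 31
  Event 5 (sale 7): sell min(7,0)=0. stock: 0 - 0 = 0. total_sold = 31
  Event 6 (restock 21): 0 + 21 = 21
  Event 7 (sale 12): sell min(12,21)=12. stock: 21 - 12 = 9. total_sold = 43
  Event 8 (restock 36): 9 + 36 = 45
  Event 9 (sale 1): sell min(1,45)=1. stock: 45 - 1 = 44. total_sold = 44
  Event 10 (restock 13): 44 + 13 = 57
Final: stock = 57, total_sold = 44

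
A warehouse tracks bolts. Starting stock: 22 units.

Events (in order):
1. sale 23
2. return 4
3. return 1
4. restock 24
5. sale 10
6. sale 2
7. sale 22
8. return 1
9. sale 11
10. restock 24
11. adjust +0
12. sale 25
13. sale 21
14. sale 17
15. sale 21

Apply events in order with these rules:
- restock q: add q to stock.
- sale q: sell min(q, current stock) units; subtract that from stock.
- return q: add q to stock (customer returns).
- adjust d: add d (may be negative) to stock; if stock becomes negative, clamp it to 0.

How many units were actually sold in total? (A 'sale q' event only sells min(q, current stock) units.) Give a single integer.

Processing events:
Start: stock = 22
  Event 1 (sale 23): sell min(23,22)=22. stock: 22 - 22 = 0. total_sold = 22
  Event 2 (return 4): 0 + 4 = 4
  Event 3 (return 1): 4 + 1 = 5
  Event 4 (restock 24): 5 + 24 = 29
  Event 5 (sale 10): sell min(10,29)=10. stock: 29 - 10 = 19. total_sold = 32
  Event 6 (sale 2): sell min(2,19)=2. stock: 19 - 2 = 17. total_sold = 34
  Event 7 (sale 22): sell min(22,17)=17. stock: 17 - 17 = 0. total_sold = 51
  Event 8 (return 1): 0 + 1 = 1
  Event 9 (sale 11): sell min(11,1)=1. stock: 1 - 1 = 0. total_sold = 52
  Event 10 (restock 24): 0 + 24 = 24
  Event 11 (adjust +0): 24 + 0 = 24
  Event 12 (sale 25): sell min(25,24)=24. stock: 24 - 24 = 0. total_sold = 76
  Event 13 (sale 21): sell min(21,0)=0. stock: 0 - 0 = 0. total_sold = 76
  Event 14 (sale 17): sell min(17,0)=0. stock: 0 - 0 = 0. total_sold = 76
  Event 15 (sale 21): sell min(21,0)=0. stock: 0 - 0 = 0. total_sold = 76
Final: stock = 0, total_sold = 76

Answer: 76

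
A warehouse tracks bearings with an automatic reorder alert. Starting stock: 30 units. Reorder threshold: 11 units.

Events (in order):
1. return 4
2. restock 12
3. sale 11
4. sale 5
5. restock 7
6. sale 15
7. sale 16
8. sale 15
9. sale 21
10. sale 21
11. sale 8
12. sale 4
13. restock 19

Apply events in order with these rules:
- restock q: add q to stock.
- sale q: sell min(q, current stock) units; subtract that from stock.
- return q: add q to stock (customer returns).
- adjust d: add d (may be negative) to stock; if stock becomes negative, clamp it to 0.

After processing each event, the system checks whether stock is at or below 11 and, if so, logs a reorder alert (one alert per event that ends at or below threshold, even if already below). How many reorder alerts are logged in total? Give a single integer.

Processing events:
Start: stock = 30
  Event 1 (return 4): 30 + 4 = 34
  Event 2 (restock 12): 34 + 12 = 46
  Event 3 (sale 11): sell min(11,46)=11. stock: 46 - 11 = 35. total_sold = 11
  Event 4 (sale 5): sell min(5,35)=5. stock: 35 - 5 = 30. total_sold = 16
  Event 5 (restock 7): 30 + 7 = 37
  Event 6 (sale 15): sell min(15,37)=15. stock: 37 - 15 = 22. total_sold = 31
  Event 7 (sale 16): sell min(16,22)=16. stock: 22 - 16 = 6. total_sold = 47
  Event 8 (sale 15): sell min(15,6)=6. stock: 6 - 6 = 0. total_sold = 53
  Event 9 (sale 21): sell min(21,0)=0. stock: 0 - 0 = 0. total_sold = 53
  Event 10 (sale 21): sell min(21,0)=0. stock: 0 - 0 = 0. total_sold = 53
  Event 11 (sale 8): sell min(8,0)=0. stock: 0 - 0 = 0. total_sold = 53
  Event 12 (sale 4): sell min(4,0)=0. stock: 0 - 0 = 0. total_sold = 53
  Event 13 (restock 19): 0 + 19 = 19
Final: stock = 19, total_sold = 53

Checking against threshold 11:
  After event 1: stock=34 > 11
  After event 2: stock=46 > 11
  After event 3: stock=35 > 11
  After event 4: stock=30 > 11
  After event 5: stock=37 > 11
  After event 6: stock=22 > 11
  After event 7: stock=6 <= 11 -> ALERT
  After event 8: stock=0 <= 11 -> ALERT
  After event 9: stock=0 <= 11 -> ALERT
  After event 10: stock=0 <= 11 -> ALERT
  After event 11: stock=0 <= 11 -> ALERT
  After event 12: stock=0 <= 11 -> ALERT
  After event 13: stock=19 > 11
Alert events: [7, 8, 9, 10, 11, 12]. Count = 6

Answer: 6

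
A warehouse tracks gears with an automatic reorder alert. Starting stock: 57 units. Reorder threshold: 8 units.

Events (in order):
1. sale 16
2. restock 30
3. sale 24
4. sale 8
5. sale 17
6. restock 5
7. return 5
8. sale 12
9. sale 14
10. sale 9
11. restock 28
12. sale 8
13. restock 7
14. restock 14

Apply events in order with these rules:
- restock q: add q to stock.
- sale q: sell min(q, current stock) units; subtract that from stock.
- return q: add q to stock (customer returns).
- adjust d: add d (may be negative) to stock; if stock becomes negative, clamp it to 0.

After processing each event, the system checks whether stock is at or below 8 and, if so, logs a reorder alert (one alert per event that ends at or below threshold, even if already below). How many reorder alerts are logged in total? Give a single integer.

Processing events:
Start: stock = 57
  Event 1 (sale 16): sell min(16,57)=16. stock: 57 - 16 = 41. total_sold = 16
  Event 2 (restock 30): 41 + 30 = 71
  Event 3 (sale 24): sell min(24,71)=24. stock: 71 - 24 = 47. total_sold = 40
  Event 4 (sale 8): sell min(8,47)=8. stock: 47 - 8 = 39. total_sold = 48
  Event 5 (sale 17): sell min(17,39)=17. stock: 39 - 17 = 22. total_sold = 65
  Event 6 (restock 5): 22 + 5 = 27
  Event 7 (return 5): 27 + 5 = 32
  Event 8 (sale 12): sell min(12,32)=12. stock: 32 - 12 = 20. total_sold = 77
  Event 9 (sale 14): sell min(14,20)=14. stock: 20 - 14 = 6. total_sold = 91
  Event 10 (sale 9): sell min(9,6)=6. stock: 6 - 6 = 0. total_sold = 97
  Event 11 (restock 28): 0 + 28 = 28
  Event 12 (sale 8): sell min(8,28)=8. stock: 28 - 8 = 20. total_sold = 105
  Event 13 (restock 7): 20 + 7 = 27
  Event 14 (restock 14): 27 + 14 = 41
Final: stock = 41, total_sold = 105

Checking against threshold 8:
  After event 1: stock=41 > 8
  After event 2: stock=71 > 8
  After event 3: stock=47 > 8
  After event 4: stock=39 > 8
  After event 5: stock=22 > 8
  After event 6: stock=27 > 8
  After event 7: stock=32 > 8
  After event 8: stock=20 > 8
  After event 9: stock=6 <= 8 -> ALERT
  After event 10: stock=0 <= 8 -> ALERT
  After event 11: stock=28 > 8
  After event 12: stock=20 > 8
  After event 13: stock=27 > 8
  After event 14: stock=41 > 8
Alert events: [9, 10]. Count = 2

Answer: 2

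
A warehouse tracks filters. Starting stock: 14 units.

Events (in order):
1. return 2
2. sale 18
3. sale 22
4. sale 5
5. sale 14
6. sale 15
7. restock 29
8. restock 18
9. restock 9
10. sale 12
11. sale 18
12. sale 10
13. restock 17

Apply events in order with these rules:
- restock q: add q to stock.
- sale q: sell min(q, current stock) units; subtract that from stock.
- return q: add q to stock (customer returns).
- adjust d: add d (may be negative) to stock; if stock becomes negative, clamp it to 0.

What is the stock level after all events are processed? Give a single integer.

Answer: 33

Derivation:
Processing events:
Start: stock = 14
  Event 1 (return 2): 14 + 2 = 16
  Event 2 (sale 18): sell min(18,16)=16. stock: 16 - 16 = 0. total_sold = 16
  Event 3 (sale 22): sell min(22,0)=0. stock: 0 - 0 = 0. total_sold = 16
  Event 4 (sale 5): sell min(5,0)=0. stock: 0 - 0 = 0. total_sold = 16
  Event 5 (sale 14): sell min(14,0)=0. stock: 0 - 0 = 0. total_sold = 16
  Event 6 (sale 15): sell min(15,0)=0. stock: 0 - 0 = 0. total_sold = 16
  Event 7 (restock 29): 0 + 29 = 29
  Event 8 (restock 18): 29 + 18 = 47
  Event 9 (restock 9): 47 + 9 = 56
  Event 10 (sale 12): sell min(12,56)=12. stock: 56 - 12 = 44. total_sold = 28
  Event 11 (sale 18): sell min(18,44)=18. stock: 44 - 18 = 26. total_sold = 46
  Event 12 (sale 10): sell min(10,26)=10. stock: 26 - 10 = 16. total_sold = 56
  Event 13 (restock 17): 16 + 17 = 33
Final: stock = 33, total_sold = 56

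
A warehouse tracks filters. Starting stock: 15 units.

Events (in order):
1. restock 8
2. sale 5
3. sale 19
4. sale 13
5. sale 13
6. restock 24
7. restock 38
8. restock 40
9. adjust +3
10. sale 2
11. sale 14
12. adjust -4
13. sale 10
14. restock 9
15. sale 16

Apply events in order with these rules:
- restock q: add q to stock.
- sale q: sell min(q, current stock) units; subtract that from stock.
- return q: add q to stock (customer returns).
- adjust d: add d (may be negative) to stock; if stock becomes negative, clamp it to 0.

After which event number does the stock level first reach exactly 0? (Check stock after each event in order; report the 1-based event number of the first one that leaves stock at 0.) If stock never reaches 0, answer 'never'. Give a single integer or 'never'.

Answer: 3

Derivation:
Processing events:
Start: stock = 15
  Event 1 (restock 8): 15 + 8 = 23
  Event 2 (sale 5): sell min(5,23)=5. stock: 23 - 5 = 18. total_sold = 5
  Event 3 (sale 19): sell min(19,18)=18. stock: 18 - 18 = 0. total_sold = 23
  Event 4 (sale 13): sell min(13,0)=0. stock: 0 - 0 = 0. total_sold = 23
  Event 5 (sale 13): sell min(13,0)=0. stock: 0 - 0 = 0. total_sold = 23
  Event 6 (restock 24): 0 + 24 = 24
  Event 7 (restock 38): 24 + 38 = 62
  Event 8 (restock 40): 62 + 40 = 102
  Event 9 (adjust +3): 102 + 3 = 105
  Event 10 (sale 2): sell min(2,105)=2. stock: 105 - 2 = 103. total_sold = 25
  Event 11 (sale 14): sell min(14,103)=14. stock: 103 - 14 = 89. total_sold = 39
  Event 12 (adjust -4): 89 + -4 = 85
  Event 13 (sale 10): sell min(10,85)=10. stock: 85 - 10 = 75. total_sold = 49
  Event 14 (restock 9): 75 + 9 = 84
  Event 15 (sale 16): sell min(16,84)=16. stock: 84 - 16 = 68. total_sold = 65
Final: stock = 68, total_sold = 65

First zero at event 3.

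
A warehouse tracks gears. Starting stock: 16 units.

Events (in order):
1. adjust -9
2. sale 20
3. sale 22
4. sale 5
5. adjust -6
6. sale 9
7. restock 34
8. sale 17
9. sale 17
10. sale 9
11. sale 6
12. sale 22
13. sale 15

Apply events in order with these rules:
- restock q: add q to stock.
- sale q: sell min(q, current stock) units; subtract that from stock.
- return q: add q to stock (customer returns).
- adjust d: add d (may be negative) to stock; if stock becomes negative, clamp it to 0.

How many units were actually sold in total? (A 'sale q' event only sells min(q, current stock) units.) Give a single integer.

Processing events:
Start: stock = 16
  Event 1 (adjust -9): 16 + -9 = 7
  Event 2 (sale 20): sell min(20,7)=7. stock: 7 - 7 = 0. total_sold = 7
  Event 3 (sale 22): sell min(22,0)=0. stock: 0 - 0 = 0. total_sold = 7
  Event 4 (sale 5): sell min(5,0)=0. stock: 0 - 0 = 0. total_sold = 7
  Event 5 (adjust -6): 0 + -6 = 0 (clamped to 0)
  Event 6 (sale 9): sell min(9,0)=0. stock: 0 - 0 = 0. total_sold = 7
  Event 7 (restock 34): 0 + 34 = 34
  Event 8 (sale 17): sell min(17,34)=17. stock: 34 - 17 = 17. total_sold = 24
  Event 9 (sale 17): sell min(17,17)=17. stock: 17 - 17 = 0. total_sold = 41
  Event 10 (sale 9): sell min(9,0)=0. stock: 0 - 0 = 0. total_sold = 41
  Event 11 (sale 6): sell min(6,0)=0. stock: 0 - 0 = 0. total_sold = 41
  Event 12 (sale 22): sell min(22,0)=0. stock: 0 - 0 = 0. total_sold = 41
  Event 13 (sale 15): sell min(15,0)=0. stock: 0 - 0 = 0. total_sold = 41
Final: stock = 0, total_sold = 41

Answer: 41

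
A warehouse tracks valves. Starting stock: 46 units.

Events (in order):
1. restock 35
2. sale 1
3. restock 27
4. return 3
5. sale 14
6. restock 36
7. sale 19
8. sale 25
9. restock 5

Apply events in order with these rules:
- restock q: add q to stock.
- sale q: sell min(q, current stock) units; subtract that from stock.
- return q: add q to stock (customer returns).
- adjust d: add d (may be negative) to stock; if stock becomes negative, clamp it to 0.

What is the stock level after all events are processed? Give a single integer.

Processing events:
Start: stock = 46
  Event 1 (restock 35): 46 + 35 = 81
  Event 2 (sale 1): sell min(1,81)=1. stock: 81 - 1 = 80. total_sold = 1
  Event 3 (restock 27): 80 + 27 = 107
  Event 4 (return 3): 107 + 3 = 110
  Event 5 (sale 14): sell min(14,110)=14. stock: 110 - 14 = 96. total_sold = 15
  Event 6 (restock 36): 96 + 36 = 132
  Event 7 (sale 19): sell min(19,132)=19. stock: 132 - 19 = 113. total_sold = 34
  Event 8 (sale 25): sell min(25,113)=25. stock: 113 - 25 = 88. total_sold = 59
  Event 9 (restock 5): 88 + 5 = 93
Final: stock = 93, total_sold = 59

Answer: 93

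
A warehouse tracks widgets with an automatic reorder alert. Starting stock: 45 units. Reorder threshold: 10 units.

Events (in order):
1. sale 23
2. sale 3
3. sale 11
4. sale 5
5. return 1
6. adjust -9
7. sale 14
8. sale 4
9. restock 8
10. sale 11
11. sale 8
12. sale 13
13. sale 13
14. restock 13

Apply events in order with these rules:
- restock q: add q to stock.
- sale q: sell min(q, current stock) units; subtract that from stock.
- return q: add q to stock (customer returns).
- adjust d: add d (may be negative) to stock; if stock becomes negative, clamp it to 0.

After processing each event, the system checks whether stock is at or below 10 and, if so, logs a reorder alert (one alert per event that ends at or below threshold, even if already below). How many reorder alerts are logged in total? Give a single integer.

Processing events:
Start: stock = 45
  Event 1 (sale 23): sell min(23,45)=23. stock: 45 - 23 = 22. total_sold = 23
  Event 2 (sale 3): sell min(3,22)=3. stock: 22 - 3 = 19. total_sold = 26
  Event 3 (sale 11): sell min(11,19)=11. stock: 19 - 11 = 8. total_sold = 37
  Event 4 (sale 5): sell min(5,8)=5. stock: 8 - 5 = 3. total_sold = 42
  Event 5 (return 1): 3 + 1 = 4
  Event 6 (adjust -9): 4 + -9 = 0 (clamped to 0)
  Event 7 (sale 14): sell min(14,0)=0. stock: 0 - 0 = 0. total_sold = 42
  Event 8 (sale 4): sell min(4,0)=0. stock: 0 - 0 = 0. total_sold = 42
  Event 9 (restock 8): 0 + 8 = 8
  Event 10 (sale 11): sell min(11,8)=8. stock: 8 - 8 = 0. total_sold = 50
  Event 11 (sale 8): sell min(8,0)=0. stock: 0 - 0 = 0. total_sold = 50
  Event 12 (sale 13): sell min(13,0)=0. stock: 0 - 0 = 0. total_sold = 50
  Event 13 (sale 13): sell min(13,0)=0. stock: 0 - 0 = 0. total_sold = 50
  Event 14 (restock 13): 0 + 13 = 13
Final: stock = 13, total_sold = 50

Checking against threshold 10:
  After event 1: stock=22 > 10
  After event 2: stock=19 > 10
  After event 3: stock=8 <= 10 -> ALERT
  After event 4: stock=3 <= 10 -> ALERT
  After event 5: stock=4 <= 10 -> ALERT
  After event 6: stock=0 <= 10 -> ALERT
  After event 7: stock=0 <= 10 -> ALERT
  After event 8: stock=0 <= 10 -> ALERT
  After event 9: stock=8 <= 10 -> ALERT
  After event 10: stock=0 <= 10 -> ALERT
  After event 11: stock=0 <= 10 -> ALERT
  After event 12: stock=0 <= 10 -> ALERT
  After event 13: stock=0 <= 10 -> ALERT
  After event 14: stock=13 > 10
Alert events: [3, 4, 5, 6, 7, 8, 9, 10, 11, 12, 13]. Count = 11

Answer: 11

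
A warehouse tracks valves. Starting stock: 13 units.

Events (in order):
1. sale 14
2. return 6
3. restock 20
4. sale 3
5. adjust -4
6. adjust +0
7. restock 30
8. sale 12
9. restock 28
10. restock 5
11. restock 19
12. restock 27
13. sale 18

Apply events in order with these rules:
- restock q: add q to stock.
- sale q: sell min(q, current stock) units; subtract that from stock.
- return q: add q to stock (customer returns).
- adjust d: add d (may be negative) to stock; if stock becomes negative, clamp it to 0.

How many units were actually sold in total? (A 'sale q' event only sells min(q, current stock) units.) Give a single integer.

Processing events:
Start: stock = 13
  Event 1 (sale 14): sell min(14,13)=13. stock: 13 - 13 = 0. total_sold = 13
  Event 2 (return 6): 0 + 6 = 6
  Event 3 (restock 20): 6 + 20 = 26
  Event 4 (sale 3): sell min(3,26)=3. stock: 26 - 3 = 23. total_sold = 16
  Event 5 (adjust -4): 23 + -4 = 19
  Event 6 (adjust +0): 19 + 0 = 19
  Event 7 (restock 30): 19 + 30 = 49
  Event 8 (sale 12): sell min(12,49)=12. stock: 49 - 12 = 37. total_sold = 28
  Event 9 (restock 28): 37 + 28 = 65
  Event 10 (restock 5): 65 + 5 = 70
  Event 11 (restock 19): 70 + 19 = 89
  Event 12 (restock 27): 89 + 27 = 116
  Event 13 (sale 18): sell min(18,116)=18. stock: 116 - 18 = 98. total_sold = 46
Final: stock = 98, total_sold = 46

Answer: 46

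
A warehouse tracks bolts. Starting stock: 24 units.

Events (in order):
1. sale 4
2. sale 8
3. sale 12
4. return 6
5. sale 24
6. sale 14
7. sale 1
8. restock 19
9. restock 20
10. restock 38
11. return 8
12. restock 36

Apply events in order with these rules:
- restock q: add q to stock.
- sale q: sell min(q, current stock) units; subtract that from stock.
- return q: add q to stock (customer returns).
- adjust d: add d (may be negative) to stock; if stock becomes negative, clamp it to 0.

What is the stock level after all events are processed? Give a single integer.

Processing events:
Start: stock = 24
  Event 1 (sale 4): sell min(4,24)=4. stock: 24 - 4 = 20. total_sold = 4
  Event 2 (sale 8): sell min(8,20)=8. stock: 20 - 8 = 12. total_sold = 12
  Event 3 (sale 12): sell min(12,12)=12. stock: 12 - 12 = 0. total_sold = 24
  Event 4 (return 6): 0 + 6 = 6
  Event 5 (sale 24): sell min(24,6)=6. stock: 6 - 6 = 0. total_sold = 30
  Event 6 (sale 14): sell min(14,0)=0. stock: 0 - 0 = 0. total_sold = 30
  Event 7 (sale 1): sell min(1,0)=0. stock: 0 - 0 = 0. total_sold = 30
  Event 8 (restock 19): 0 + 19 = 19
  Event 9 (restock 20): 19 + 20 = 39
  Event 10 (restock 38): 39 + 38 = 77
  Event 11 (return 8): 77 + 8 = 85
  Event 12 (restock 36): 85 + 36 = 121
Final: stock = 121, total_sold = 30

Answer: 121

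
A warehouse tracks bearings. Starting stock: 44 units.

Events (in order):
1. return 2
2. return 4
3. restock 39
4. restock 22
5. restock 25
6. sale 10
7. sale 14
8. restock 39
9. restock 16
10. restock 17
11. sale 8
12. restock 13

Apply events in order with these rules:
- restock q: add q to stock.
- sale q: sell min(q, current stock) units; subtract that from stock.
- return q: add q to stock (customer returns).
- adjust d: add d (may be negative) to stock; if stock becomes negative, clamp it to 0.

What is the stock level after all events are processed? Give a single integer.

Processing events:
Start: stock = 44
  Event 1 (return 2): 44 + 2 = 46
  Event 2 (return 4): 46 + 4 = 50
  Event 3 (restock 39): 50 + 39 = 89
  Event 4 (restock 22): 89 + 22 = 111
  Event 5 (restock 25): 111 + 25 = 136
  Event 6 (sale 10): sell min(10,136)=10. stock: 136 - 10 = 126. total_sold = 10
  Event 7 (sale 14): sell min(14,126)=14. stock: 126 - 14 = 112. total_sold = 24
  Event 8 (restock 39): 112 + 39 = 151
  Event 9 (restock 16): 151 + 16 = 167
  Event 10 (restock 17): 167 + 17 = 184
  Event 11 (sale 8): sell min(8,184)=8. stock: 184 - 8 = 176. total_sold = 32
  Event 12 (restock 13): 176 + 13 = 189
Final: stock = 189, total_sold = 32

Answer: 189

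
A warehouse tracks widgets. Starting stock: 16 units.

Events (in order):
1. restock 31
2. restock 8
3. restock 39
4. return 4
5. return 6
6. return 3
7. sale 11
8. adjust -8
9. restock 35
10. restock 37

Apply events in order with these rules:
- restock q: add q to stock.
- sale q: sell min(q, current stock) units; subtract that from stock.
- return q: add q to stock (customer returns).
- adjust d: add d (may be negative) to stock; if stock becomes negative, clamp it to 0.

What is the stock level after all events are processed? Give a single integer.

Processing events:
Start: stock = 16
  Event 1 (restock 31): 16 + 31 = 47
  Event 2 (restock 8): 47 + 8 = 55
  Event 3 (restock 39): 55 + 39 = 94
  Event 4 (return 4): 94 + 4 = 98
  Event 5 (return 6): 98 + 6 = 104
  Event 6 (return 3): 104 + 3 = 107
  Event 7 (sale 11): sell min(11,107)=11. stock: 107 - 11 = 96. total_sold = 11
  Event 8 (adjust -8): 96 + -8 = 88
  Event 9 (restock 35): 88 + 35 = 123
  Event 10 (restock 37): 123 + 37 = 160
Final: stock = 160, total_sold = 11

Answer: 160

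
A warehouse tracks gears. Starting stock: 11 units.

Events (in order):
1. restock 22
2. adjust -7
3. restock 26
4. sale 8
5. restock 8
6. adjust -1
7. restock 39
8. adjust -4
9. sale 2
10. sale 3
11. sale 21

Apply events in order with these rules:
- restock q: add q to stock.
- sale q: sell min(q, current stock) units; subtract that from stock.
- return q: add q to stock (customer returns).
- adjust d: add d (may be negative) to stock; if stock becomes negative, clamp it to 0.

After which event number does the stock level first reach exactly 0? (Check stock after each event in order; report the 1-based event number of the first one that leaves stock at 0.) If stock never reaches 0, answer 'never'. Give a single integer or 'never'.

Processing events:
Start: stock = 11
  Event 1 (restock 22): 11 + 22 = 33
  Event 2 (adjust -7): 33 + -7 = 26
  Event 3 (restock 26): 26 + 26 = 52
  Event 4 (sale 8): sell min(8,52)=8. stock: 52 - 8 = 44. total_sold = 8
  Event 5 (restock 8): 44 + 8 = 52
  Event 6 (adjust -1): 52 + -1 = 51
  Event 7 (restock 39): 51 + 39 = 90
  Event 8 (adjust -4): 90 + -4 = 86
  Event 9 (sale 2): sell min(2,86)=2. stock: 86 - 2 = 84. total_sold = 10
  Event 10 (sale 3): sell min(3,84)=3. stock: 84 - 3 = 81. total_sold = 13
  Event 11 (sale 21): sell min(21,81)=21. stock: 81 - 21 = 60. total_sold = 34
Final: stock = 60, total_sold = 34

Stock never reaches 0.

Answer: never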